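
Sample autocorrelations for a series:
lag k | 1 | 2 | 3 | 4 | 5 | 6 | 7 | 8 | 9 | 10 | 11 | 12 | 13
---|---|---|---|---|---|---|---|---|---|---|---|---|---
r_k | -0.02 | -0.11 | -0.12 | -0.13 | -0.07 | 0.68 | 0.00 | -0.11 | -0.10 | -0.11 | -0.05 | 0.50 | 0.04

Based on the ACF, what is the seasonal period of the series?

The largest autocorrelation is r_6 = 0.68, with a weaker echo at lag 12 (0.50); the remaining lags stay at or below 0.04.
The dominant spike at lag 6 indicates a seasonal period of 6.

6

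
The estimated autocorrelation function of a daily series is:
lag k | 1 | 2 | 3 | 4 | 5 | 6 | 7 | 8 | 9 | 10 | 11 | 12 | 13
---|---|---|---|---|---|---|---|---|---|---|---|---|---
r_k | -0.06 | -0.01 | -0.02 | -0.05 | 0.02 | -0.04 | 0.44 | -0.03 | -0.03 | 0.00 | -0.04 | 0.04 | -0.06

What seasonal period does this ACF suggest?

7

The largest autocorrelation is r_7 = 0.44; the remaining lags stay at or below 0.04.
The dominant spike at lag 7 indicates a seasonal period of 7.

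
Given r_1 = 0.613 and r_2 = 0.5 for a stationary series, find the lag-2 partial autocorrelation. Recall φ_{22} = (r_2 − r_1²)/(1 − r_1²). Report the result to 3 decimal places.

0.199

φ_{22} = (r_2 − r_1²) / (1 − r_1²)
r_1² = (0.613)² = 0.375769
Numerator = 0.5 − 0.3758 = 0.1242; denominator = 1 − 0.3758 = 0.6242
φ_{22} = 0.1242 / 0.6242 = 0.199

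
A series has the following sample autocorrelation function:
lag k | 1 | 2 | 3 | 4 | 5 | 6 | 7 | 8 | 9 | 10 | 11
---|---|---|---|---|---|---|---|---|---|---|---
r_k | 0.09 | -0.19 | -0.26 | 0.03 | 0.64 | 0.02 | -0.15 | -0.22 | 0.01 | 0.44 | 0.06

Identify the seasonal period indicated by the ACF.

5

The largest autocorrelation is r_5 = 0.64, with a weaker echo at lag 10 (0.44); the remaining lags stay at or below 0.09.
The dominant spike at lag 5 indicates a seasonal period of 5.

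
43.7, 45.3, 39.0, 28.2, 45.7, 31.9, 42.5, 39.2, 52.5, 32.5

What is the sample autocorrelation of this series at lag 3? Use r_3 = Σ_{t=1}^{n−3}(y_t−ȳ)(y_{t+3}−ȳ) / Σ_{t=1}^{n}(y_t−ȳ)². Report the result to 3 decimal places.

-0.318

Mean ȳ = (43.7 + 45.3 + 39.0 + 28.2 + 45.7 + 31.9 + 42.5 + 39.2 + 52.5 + 32.5)/10 = 40.0500
Σ(y_t−ȳ)(y_{t+3}−ȳ) = (-43.2525) + (29.6625) + (8.5575) + (-29.0325) + (-4.8025) + (-101.4675) + (-18.4975) = -158.8325
Denominator Σ(y_t−ȳ)² = 499.4850
r_3 = -158.8325 / 499.4850 = -0.318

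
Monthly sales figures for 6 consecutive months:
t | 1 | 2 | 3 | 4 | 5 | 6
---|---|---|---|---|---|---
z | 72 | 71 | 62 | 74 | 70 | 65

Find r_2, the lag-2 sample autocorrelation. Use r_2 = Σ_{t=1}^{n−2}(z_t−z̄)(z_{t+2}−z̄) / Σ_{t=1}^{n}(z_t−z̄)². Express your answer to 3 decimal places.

Mean z̄ = (72 + 71 + 62 + 74 + 70 + 65)/6 = 69.0000
Σ(z_t−z̄)(z_{t+2}−z̄) = (-21.0000) + (10.0000) + (-7.0000) + (-20.0000) = -38.0000
Denominator Σ(z_t−z̄)² = 104.0000
r_2 = -38.0000 / 104.0000 = -0.365

-0.365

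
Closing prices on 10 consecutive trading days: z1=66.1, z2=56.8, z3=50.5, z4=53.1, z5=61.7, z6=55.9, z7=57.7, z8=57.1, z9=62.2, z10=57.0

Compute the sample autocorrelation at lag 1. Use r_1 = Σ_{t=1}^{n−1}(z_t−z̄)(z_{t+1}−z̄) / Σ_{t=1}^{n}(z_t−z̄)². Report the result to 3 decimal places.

0.007

Mean z̄ = (66.1 + 56.8 + 50.5 + 53.1 + 61.7 + 55.9 + 57.7 + 57.1 + 62.2 + 57.0)/10 = 57.8100
Numerator Σ_{t=1}^{9}(z_t−z̄)(z_{t+1}−z̄) = 1.3039
Denominator Σ(z_t−z̄)² = 184.5890
r_1 = 1.3039 / 184.5890 = 0.007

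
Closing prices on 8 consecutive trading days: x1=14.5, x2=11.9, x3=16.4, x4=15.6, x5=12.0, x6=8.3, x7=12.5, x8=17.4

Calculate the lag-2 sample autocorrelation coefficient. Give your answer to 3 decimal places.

Mean x̄ = (14.5 + 11.9 + 16.4 + 15.6 + 12.0 + 8.3 + 12.5 + 17.4)/8 = 13.5750
Deviations from mean: 0.9250, -1.6750, 2.8250, 2.0250, -1.5750, -5.2750, -1.0750, 3.8250
Σ(x_t−x̄)(x_{t+2}−x̄) = (2.6131) + (-3.3919) + (-4.4494) + (-10.6819) + (1.6931) + (-20.1769) = -34.3938
Denominator Σ(x_t−x̄)² = 61.8350
r_2 = -34.3938 / 61.8350 = -0.556

-0.556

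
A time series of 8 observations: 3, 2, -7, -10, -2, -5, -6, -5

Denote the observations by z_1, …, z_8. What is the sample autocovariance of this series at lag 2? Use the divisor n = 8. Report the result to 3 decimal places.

Mean z̄ = (3 + 2 − 7 − 10 − 2 − 5 − 6 − 5)/8 = -3.7500
Deviations: 6.7500, 5.7500, -3.2500, -6.2500, 1.7500, -1.2500, -2.2500, -1.2500
Σ_{t=1}^{6}(z_t−z̄)(z_{t+2}−z̄) = -58.1250
γ_2 = -58.1250 / 8 = -7.266

-7.266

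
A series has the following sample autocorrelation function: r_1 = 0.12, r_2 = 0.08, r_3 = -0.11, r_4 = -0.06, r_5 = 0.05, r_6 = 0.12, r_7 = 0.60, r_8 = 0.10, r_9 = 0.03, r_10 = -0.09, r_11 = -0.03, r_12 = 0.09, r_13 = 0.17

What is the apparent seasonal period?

7

The largest autocorrelation is r_7 = 0.60; the remaining lags stay at or below 0.17.
The dominant spike at lag 7 indicates a seasonal period of 7.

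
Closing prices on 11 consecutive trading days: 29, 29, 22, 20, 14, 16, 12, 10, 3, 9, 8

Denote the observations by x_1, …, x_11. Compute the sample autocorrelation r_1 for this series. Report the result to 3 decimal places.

0.700

Mean x̄ = (29 + 29 + 22 + 20 + 14 + 16 + 12 + 10 + 3 + 9 + 8)/11 = 15.6364
Numerator Σ_{t=1}^{10}(x_t−x̄)(x_{t+1}−x̄) = 508.5950
Denominator Σ(x_t−x̄)² = 726.5455
r_1 = 508.5950 / 726.5455 = 0.700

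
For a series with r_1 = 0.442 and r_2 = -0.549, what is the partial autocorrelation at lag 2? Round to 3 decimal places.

-0.925

φ_{22} = (r_2 − r_1²) / (1 − r_1²)
r_1² = (0.442)² = 0.195364
Numerator = -0.549 − 0.1954 = -0.7444; denominator = 1 − 0.1954 = 0.8046
φ_{22} = -0.7444 / 0.8046 = -0.925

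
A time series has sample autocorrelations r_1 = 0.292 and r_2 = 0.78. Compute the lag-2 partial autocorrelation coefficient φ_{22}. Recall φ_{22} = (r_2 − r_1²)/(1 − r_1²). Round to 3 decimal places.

φ_{22} = (r_2 − r_1²) / (1 − r_1²)
r_1² = (0.292)² = 0.085264
Numerator = 0.78 − 0.0853 = 0.6947; denominator = 1 − 0.0853 = 0.9147
φ_{22} = 0.6947 / 0.9147 = 0.759

0.759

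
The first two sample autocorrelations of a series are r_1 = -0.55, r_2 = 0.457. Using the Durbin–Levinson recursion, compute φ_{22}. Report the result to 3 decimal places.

0.222

φ_{22} = (r_2 − r_1²) / (1 − r_1²)
r_1² = (-0.55)² = 0.3025
Numerator = 0.457 − 0.3025 = 0.1545; denominator = 1 − 0.3025 = 0.6975
φ_{22} = 0.1545 / 0.6975 = 0.222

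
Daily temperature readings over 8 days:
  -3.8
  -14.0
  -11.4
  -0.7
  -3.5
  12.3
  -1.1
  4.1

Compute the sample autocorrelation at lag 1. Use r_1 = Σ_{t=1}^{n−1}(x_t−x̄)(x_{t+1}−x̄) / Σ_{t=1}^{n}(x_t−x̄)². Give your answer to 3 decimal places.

Mean x̄ = (-3.8 − 14.0 − 11.4 − 0.7 − 3.5 + 12.3 − 1.1 + 4.1)/8 = -2.2625
Deviations from mean: -1.5375, -11.7375, -9.1375, 1.5625, -1.2375, 14.5625, 1.1625, 6.3625
Σ(x_t−x̄)(x_{t+1}−x̄) = (18.0464) + (107.2514) + (-14.2773) + (-1.9336) + (-18.0211) + (16.9289) + (7.3964) = 115.3911
Denominator Σ(x_t−x̄)² = 481.4988
r_1 = 115.3911 / 481.4988 = 0.240

0.240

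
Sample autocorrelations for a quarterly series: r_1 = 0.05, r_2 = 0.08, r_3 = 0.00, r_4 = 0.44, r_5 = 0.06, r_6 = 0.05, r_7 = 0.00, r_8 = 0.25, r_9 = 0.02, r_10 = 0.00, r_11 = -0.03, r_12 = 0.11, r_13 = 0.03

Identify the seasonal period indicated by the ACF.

4

The largest autocorrelation is r_4 = 0.44, with a weaker echo at lag 8 (0.25); the remaining lags stay at or below 0.11.
The dominant spike at lag 4 indicates a seasonal period of 4.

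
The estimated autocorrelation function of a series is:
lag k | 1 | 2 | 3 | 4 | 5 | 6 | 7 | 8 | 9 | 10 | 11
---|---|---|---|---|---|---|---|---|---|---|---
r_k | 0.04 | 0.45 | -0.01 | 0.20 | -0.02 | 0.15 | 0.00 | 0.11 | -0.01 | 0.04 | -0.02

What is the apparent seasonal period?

2

The largest autocorrelation is r_2 = 0.45, with weaker echoes at lags 4 (0.20) and 6 (0.15); the remaining lags stay at or below 0.11.
The dominant spike at lag 2 indicates a seasonal period of 2.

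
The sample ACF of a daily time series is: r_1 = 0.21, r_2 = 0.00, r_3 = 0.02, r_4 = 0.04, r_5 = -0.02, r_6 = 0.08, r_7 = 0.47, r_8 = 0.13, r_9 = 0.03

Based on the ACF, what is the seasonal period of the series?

The largest autocorrelation is r_7 = 0.47; the remaining lags stay at or below 0.21. The elevated value at lag 1 (0.21), dropping to 0.00 at lag 2, reflects decaying short-term dependence rather than seasonality.
The dominant spike at lag 7 indicates a seasonal period of 7.

7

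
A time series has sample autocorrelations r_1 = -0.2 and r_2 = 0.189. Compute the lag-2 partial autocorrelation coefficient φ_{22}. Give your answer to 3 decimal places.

0.155

φ_{22} = (r_2 − r_1²) / (1 − r_1²)
r_1² = (-0.2)² = 0.04
Numerator = 0.189 − 0.0400 = 0.1490; denominator = 1 − 0.0400 = 0.9600
φ_{22} = 0.1490 / 0.9600 = 0.155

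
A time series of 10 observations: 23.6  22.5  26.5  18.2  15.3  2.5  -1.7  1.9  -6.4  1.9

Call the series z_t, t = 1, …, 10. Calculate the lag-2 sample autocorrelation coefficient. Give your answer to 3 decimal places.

0.467

Mean z̄ = (23.6 + 22.5 + 26.5 + 18.2 + 15.3 + 2.5 − 1.7 + 1.9 − 6.4 + 1.9)/10 = 10.4300
Numerator Σ_{t=1}^{8}(z_t−z̄)(z_{t+2}−z̄) = 607.5492
Denominator Σ(z_t−z̄)² = 1300.2610
r_2 = 607.5492 / 1300.2610 = 0.467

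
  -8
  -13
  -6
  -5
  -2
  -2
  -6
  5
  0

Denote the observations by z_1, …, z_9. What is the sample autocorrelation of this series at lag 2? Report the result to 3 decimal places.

Mean z̄ = (-8 − 13 − 6 − 5 − 2 − 2 − 6 + 5 + 0)/9 = -4.1111
Σ(z_t−z̄)(z_{t+2}−z̄) = (7.3457) + (7.9012) + (-3.9877) + (-1.8765) + (-3.9877) + (19.2346) + (-7.7654) = 16.8642
Denominator Σ(z_t−z̄)² = 210.8889
r_2 = 16.8642 / 210.8889 = 0.080

0.080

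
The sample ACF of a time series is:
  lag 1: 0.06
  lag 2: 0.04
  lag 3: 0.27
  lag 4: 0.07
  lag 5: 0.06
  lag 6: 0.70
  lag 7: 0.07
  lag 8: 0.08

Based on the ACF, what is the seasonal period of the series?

The largest autocorrelation is r_6 = 0.70; the remaining lags stay at or below 0.27.
The dominant spike at lag 6 indicates a seasonal period of 6.

6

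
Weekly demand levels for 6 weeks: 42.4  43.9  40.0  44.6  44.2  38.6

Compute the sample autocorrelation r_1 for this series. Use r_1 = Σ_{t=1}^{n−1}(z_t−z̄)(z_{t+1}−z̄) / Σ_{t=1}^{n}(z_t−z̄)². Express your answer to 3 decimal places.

-0.375

Mean z̄ = (42.4 + 43.9 + 40.0 + 44.6 + 44.2 + 38.6)/6 = 42.2833
Deviations from mean: 0.1167, 1.6167, -2.2833, 2.3167, 1.9167, -3.6833
Σ(z_t−z̄)(z_{t+1}−z̄) = (0.1886) + (-3.6914) + (-5.2897) + (4.4403) + (-7.0597) = -11.4119
Denominator Σ(z_t−z̄)² = 30.4483
r_1 = -11.4119 / 30.4483 = -0.375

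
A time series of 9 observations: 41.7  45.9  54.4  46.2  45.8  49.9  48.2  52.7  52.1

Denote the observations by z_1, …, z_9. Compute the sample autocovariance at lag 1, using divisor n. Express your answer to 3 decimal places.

0.498

Mean z̄ = (41.7 + 45.9 + 54.4 + 46.2 + 45.8 + 49.9 + 48.2 + 52.7 + 52.1)/9 = 48.5444
Σ_{t=1}^{8}(z_t−z̄)(z_{t+1}−z̄) = 4.4780
γ_1 = 4.4780 / 9 = 0.498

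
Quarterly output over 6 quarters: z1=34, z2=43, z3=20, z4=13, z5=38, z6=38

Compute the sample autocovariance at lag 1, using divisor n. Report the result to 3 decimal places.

Mean z̄ = (34 + 43 + 20 + 13 + 38 + 38)/6 = 31.0000
Σ_{t=1}^{5}(z_t−z̄)(z_{t+1}−z̄) = 25.0000
γ_1 = 25.0000 / 6 = 4.167

4.167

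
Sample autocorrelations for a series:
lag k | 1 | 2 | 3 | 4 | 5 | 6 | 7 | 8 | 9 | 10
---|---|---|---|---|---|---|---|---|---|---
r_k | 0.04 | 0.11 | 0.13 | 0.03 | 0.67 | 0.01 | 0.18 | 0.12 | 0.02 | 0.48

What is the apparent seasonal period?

5

The largest autocorrelation is r_5 = 0.67, with a weaker echo at lag 10 (0.48); the remaining lags stay at or below 0.18.
The dominant spike at lag 5 indicates a seasonal period of 5.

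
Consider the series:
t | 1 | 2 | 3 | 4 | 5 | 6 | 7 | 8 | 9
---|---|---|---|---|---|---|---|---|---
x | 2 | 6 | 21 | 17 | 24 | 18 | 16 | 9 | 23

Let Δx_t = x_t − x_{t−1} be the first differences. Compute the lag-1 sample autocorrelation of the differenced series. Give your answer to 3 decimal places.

-0.293

First differences Δx: 4, 15, -4, 7, -6, -2, -7, 14
Mean of differences = 2.6250
Numerator Σ(Δx_t−Δx̄)(Δx_{t+1}−Δx̄) = -156.7656
Denominator Σ(Δx_t−Δx̄)² = 535.8750
r_1(Δx) = -156.7656 / 535.8750 = -0.293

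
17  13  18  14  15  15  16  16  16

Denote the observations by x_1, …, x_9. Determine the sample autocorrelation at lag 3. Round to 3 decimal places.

Mean x̄ = (17 + 13 + 18 + 14 + 15 + 15 + 16 + 16 + 16)/9 = 15.5556
Σ(x_t−x̄)(x_{t+3}−x̄) = (-2.2469) + (1.4198) + (-1.3580) + (-0.6914) + (-0.2469) + (-0.2469) = -3.3704
Denominator Σ(x_t−x̄)² = 18.2222
r_3 = -3.3704 / 18.2222 = -0.185

-0.185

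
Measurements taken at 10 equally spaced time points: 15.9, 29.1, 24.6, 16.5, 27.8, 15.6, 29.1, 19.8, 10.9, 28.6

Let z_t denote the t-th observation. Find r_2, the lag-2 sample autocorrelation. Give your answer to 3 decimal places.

Mean z̄ = (15.9 + 29.1 + 24.6 + 16.5 + 27.8 + 15.6 + 29.1 + 19.8 + 10.9 + 28.6)/10 = 21.7900
Numerator Σ_{t=1}^{8}(z_t−z̄)(z_{t+2}−z̄) = -42.4942
Denominator Σ(z_t−z̄)² = 420.8090
r_2 = -42.4942 / 420.8090 = -0.101

-0.101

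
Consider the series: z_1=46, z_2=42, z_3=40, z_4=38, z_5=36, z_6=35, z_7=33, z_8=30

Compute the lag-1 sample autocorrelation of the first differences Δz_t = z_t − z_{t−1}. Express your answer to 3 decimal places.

First differences Δz: -4, -2, -2, -2, -1, -2, -3
Mean of differences = -2.2857
Numerator Σ(Δz_t−Δz̄)(Δz_{t+1}−Δz̄) = 0.2041
Denominator Σ(Δz_t−Δz̄)² = 5.4286
r_1(Δz) = 0.2041 / 5.4286 = 0.038

0.038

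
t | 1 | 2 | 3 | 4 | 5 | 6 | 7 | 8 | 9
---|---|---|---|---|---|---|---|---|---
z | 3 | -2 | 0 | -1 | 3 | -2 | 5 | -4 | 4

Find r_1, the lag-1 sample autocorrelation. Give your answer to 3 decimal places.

-0.760

Mean z̄ = (3 − 2 + 0 − 1 + 3 − 2 + 5 − 4 + 4)/9 = 0.6667
Numerator Σ_{t=1}^{8}(z_t−z̄)(z_{t+1}−z̄) = -60.7778
Denominator Σ(z_t−z̄)² = 80.0000
r_1 = -60.7778 / 80.0000 = -0.760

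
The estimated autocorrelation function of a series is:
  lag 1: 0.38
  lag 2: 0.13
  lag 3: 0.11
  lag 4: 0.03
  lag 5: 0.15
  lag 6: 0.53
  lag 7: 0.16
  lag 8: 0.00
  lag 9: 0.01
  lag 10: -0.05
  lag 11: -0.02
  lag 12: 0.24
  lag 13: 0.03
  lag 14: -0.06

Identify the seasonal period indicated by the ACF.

6

The largest autocorrelation is r_6 = 0.53; the remaining lags stay at or below 0.38. The elevated value at lag 1 (0.38), dropping to 0.13 at lag 2, reflects decaying short-term dependence rather than seasonality.
The dominant spike at lag 6 indicates a seasonal period of 6.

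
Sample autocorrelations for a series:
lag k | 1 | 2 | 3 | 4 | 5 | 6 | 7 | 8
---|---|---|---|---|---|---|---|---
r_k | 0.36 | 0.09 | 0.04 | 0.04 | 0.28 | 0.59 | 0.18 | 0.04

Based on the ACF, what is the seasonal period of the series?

6

The largest autocorrelation is r_6 = 0.59; the remaining lags stay at or below 0.36. The elevated value at lag 1 (0.36), dropping to 0.09 at lag 2, reflects decaying short-term dependence rather than seasonality.
The dominant spike at lag 6 indicates a seasonal period of 6.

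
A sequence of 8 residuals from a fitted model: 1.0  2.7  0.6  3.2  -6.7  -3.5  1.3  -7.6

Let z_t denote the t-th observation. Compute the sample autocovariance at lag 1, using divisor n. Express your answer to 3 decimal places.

Mean z̄ = (1.0 + 2.7 + 0.6 + 3.2 − 6.7 − 3.5 + 1.3 − 7.6)/8 = -1.1250
Deviations: 2.1250, 3.8250, 1.7250, 4.3250, -5.5750, -2.3750, 2.4250, -6.4750
Σ_{t=1}^{7}(z_t−z̄)(z_{t+1}−z̄) = -10.1456
γ_1 = -10.1456 / 8 = -1.268

-1.268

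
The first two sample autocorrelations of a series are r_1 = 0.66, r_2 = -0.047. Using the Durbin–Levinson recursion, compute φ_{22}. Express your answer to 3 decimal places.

-0.855

φ_{22} = (r_2 − r_1²) / (1 − r_1²)
r_1² = (0.66)² = 0.4356
Numerator = -0.047 − 0.4356 = -0.4826; denominator = 1 − 0.4356 = 0.5644
φ_{22} = -0.4826 / 0.5644 = -0.855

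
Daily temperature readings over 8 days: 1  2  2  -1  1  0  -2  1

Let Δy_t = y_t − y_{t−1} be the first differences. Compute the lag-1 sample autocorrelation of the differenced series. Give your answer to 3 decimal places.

First differences Δy: 1, 0, -3, 2, -1, -2, 3
Mean of differences = 0.0000
Numerator Σ(Δy_t−Δȳ)(Δy_{t+1}−Δȳ) = -12.0000
Denominator Σ(Δy_t−Δȳ)² = 28.0000
r_1(Δy) = -12.0000 / 28.0000 = -0.429

-0.429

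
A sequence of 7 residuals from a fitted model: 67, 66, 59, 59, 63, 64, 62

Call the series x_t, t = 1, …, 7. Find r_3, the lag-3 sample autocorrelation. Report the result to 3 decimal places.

-0.283

Mean x̄ = (67 + 66 + 59 + 59 + 63 + 64 + 62)/7 = 62.8571
Deviations from mean: 4.1429, 3.1429, -3.8571, -3.8571, 0.1429, 1.1429, -0.8571
Σ(x_t−x̄)(x_{t+3}−x̄) = (-15.9796) + (0.4490) + (-4.4082) + (3.3061) = -16.6327
Denominator Σ(x_t−x̄)² = 58.8571
r_3 = -16.6327 / 58.8571 = -0.283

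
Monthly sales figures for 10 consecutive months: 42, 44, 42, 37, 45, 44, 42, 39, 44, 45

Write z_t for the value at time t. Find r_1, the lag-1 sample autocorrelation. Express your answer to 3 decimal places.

-0.153

Mean z̄ = (42 + 44 + 42 + 37 + 45 + 44 + 42 + 39 + 44 + 45)/10 = 42.4000
Numerator Σ_{t=1}^{9}(z_t−z̄)(z_{t+1}−z̄) = -9.5600
Denominator Σ(z_t−z̄)² = 62.4000
r_1 = -9.5600 / 62.4000 = -0.153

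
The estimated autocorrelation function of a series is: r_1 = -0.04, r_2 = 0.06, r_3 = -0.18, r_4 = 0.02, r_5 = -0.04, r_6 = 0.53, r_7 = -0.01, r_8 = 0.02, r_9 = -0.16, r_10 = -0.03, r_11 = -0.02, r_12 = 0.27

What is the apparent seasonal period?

The largest autocorrelation is r_6 = 0.53, with a weaker echo at lag 12 (0.27); the remaining lags stay at or below 0.06.
The dominant spike at lag 6 indicates a seasonal period of 6.

6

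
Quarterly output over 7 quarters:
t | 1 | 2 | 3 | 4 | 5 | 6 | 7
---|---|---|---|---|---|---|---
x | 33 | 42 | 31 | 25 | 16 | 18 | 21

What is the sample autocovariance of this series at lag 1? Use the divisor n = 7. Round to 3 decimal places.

Mean x̄ = (33 + 42 + 31 + 25 + 16 + 18 + 21)/7 = 26.5714
Σ_{t=1}^{6}(x_t−x̄)(x_{t+1}−x̄) = 315.5306
γ_1 = 315.5306 / 7 = 45.076

45.076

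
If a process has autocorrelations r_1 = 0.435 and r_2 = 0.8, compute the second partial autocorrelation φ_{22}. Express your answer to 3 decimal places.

φ_{22} = (r_2 − r_1²) / (1 − r_1²)
r_1² = (0.435)² = 0.189225
Numerator = 0.8 − 0.1892 = 0.6108; denominator = 1 − 0.1892 = 0.8108
φ_{22} = 0.6108 / 0.8108 = 0.753

0.753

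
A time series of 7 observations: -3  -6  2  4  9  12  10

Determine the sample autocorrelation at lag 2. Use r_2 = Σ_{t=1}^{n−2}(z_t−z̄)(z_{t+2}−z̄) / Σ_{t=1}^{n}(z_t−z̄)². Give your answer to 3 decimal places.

Mean z̄ = (-3 − 6 + 2 + 4 + 9 + 12 + 10)/7 = 4.0000
Deviations from mean: -7.0000, -10.0000, -2.0000, 0.0000, 5.0000, 8.0000, 6.0000
Σ(z_t−z̄)(z_{t+2}−z̄) = (14.0000) + (0.0000) + (-10.0000) + (0.0000) + (30.0000) = 34.0000
Denominator Σ(z_t−z̄)² = 278.0000
r_2 = 34.0000 / 278.0000 = 0.122

0.122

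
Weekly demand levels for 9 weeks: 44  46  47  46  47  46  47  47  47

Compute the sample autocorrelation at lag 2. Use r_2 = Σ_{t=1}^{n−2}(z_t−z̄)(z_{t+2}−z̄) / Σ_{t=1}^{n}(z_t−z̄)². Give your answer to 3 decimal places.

-0.028

Mean z̄ = (44 + 46 + 47 + 46 + 47 + 46 + 47 + 47 + 47)/9 = 46.3333
Σ(z_t−z̄)(z_{t+2}−z̄) = (-1.5556) + (0.1111) + (0.4444) + (0.1111) + (0.4444) + (-0.2222) + (0.4444) = -0.2222
Denominator Σ(z_t−z̄)² = 8.0000
r_2 = -0.2222 / 8.0000 = -0.028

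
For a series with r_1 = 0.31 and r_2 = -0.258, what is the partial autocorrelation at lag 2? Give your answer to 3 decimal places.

-0.392

φ_{22} = (r_2 − r_1²) / (1 − r_1²)
r_1² = (0.31)² = 0.0961
Numerator = -0.258 − 0.0961 = -0.3541; denominator = 1 − 0.0961 = 0.9039
φ_{22} = -0.3541 / 0.9039 = -0.392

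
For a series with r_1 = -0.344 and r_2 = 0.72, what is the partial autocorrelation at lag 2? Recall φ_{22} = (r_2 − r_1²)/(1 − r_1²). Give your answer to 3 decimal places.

φ_{22} = (r_2 − r_1²) / (1 − r_1²)
r_1² = (-0.344)² = 0.118336
Numerator = 0.72 − 0.1183 = 0.6017; denominator = 1 − 0.1183 = 0.8817
φ_{22} = 0.6017 / 0.8817 = 0.682

0.682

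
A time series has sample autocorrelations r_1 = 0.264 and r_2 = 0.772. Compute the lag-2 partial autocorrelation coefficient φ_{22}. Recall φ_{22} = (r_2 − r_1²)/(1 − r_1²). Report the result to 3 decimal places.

φ_{22} = (r_2 − r_1²) / (1 − r_1²)
r_1² = (0.264)² = 0.069696
Numerator = 0.772 − 0.0697 = 0.7023; denominator = 1 − 0.0697 = 0.9303
φ_{22} = 0.7023 / 0.9303 = 0.755

0.755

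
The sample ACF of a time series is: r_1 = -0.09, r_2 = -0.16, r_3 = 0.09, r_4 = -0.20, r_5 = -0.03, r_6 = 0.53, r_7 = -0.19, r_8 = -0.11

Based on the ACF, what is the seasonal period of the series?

6

The largest autocorrelation is r_6 = 0.53; the remaining lags stay at or below 0.09.
The dominant spike at lag 6 indicates a seasonal period of 6.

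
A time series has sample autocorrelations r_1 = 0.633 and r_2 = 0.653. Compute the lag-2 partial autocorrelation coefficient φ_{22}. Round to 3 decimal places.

φ_{22} = (r_2 − r_1²) / (1 − r_1²)
r_1² = (0.633)² = 0.400689
Numerator = 0.653 − 0.4007 = 0.2523; denominator = 1 − 0.4007 = 0.5993
φ_{22} = 0.2523 / 0.5993 = 0.421

0.421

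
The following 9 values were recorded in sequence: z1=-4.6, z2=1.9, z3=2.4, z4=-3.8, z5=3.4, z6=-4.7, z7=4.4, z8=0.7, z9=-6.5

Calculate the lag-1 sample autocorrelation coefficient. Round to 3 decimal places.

-0.455

Mean z̄ = (-4.6 + 1.9 + 2.4 − 3.8 + 3.4 − 4.7 + 4.4 + 0.7 − 6.5)/9 = -0.7556
Numerator Σ_{t=1}^{8}(z_t−z̄)(z_{t+1}−z̄) = -61.6720
Denominator Σ(z_t−z̄)² = 135.5822
r_1 = -61.6720 / 135.5822 = -0.455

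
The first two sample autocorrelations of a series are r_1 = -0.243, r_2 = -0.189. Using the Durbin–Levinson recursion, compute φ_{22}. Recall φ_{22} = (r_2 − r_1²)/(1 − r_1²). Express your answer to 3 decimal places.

φ_{22} = (r_2 − r_1²) / (1 − r_1²)
r_1² = (-0.243)² = 0.059049
Numerator = -0.189 − 0.0590 = -0.2480; denominator = 1 − 0.0590 = 0.9410
φ_{22} = -0.2480 / 0.9410 = -0.264

-0.264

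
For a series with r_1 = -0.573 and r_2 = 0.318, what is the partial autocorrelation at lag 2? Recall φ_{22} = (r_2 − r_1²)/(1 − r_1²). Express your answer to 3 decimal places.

-0.015

φ_{22} = (r_2 − r_1²) / (1 − r_1²)
r_1² = (-0.573)² = 0.328329
Numerator = 0.318 − 0.3283 = -0.0103; denominator = 1 − 0.3283 = 0.6717
φ_{22} = -0.0103 / 0.6717 = -0.015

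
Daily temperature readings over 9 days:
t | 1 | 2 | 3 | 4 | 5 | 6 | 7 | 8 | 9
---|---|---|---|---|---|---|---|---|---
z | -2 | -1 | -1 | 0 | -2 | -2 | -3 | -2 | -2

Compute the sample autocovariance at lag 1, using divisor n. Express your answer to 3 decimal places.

Mean z̄ = (-2 − 1 − 1 + 0 − 2 − 2 − 3 − 2 − 2)/9 = -1.6667
Σ_{t=1}^{8}(z_t−z̄)(z_{t+1}−z̄) = 1.8889
γ_1 = 1.8889 / 9 = 0.210

0.210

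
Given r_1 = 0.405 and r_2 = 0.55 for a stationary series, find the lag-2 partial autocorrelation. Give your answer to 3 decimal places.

φ_{22} = (r_2 − r_1²) / (1 − r_1²)
r_1² = (0.405)² = 0.164025
Numerator = 0.55 − 0.1640 = 0.3860; denominator = 1 − 0.1640 = 0.8360
φ_{22} = 0.3860 / 0.8360 = 0.462

0.462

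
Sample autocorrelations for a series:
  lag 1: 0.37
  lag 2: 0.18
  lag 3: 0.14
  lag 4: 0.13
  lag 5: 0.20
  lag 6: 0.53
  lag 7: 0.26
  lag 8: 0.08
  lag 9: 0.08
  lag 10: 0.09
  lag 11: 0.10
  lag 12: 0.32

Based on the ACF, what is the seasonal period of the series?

6

The largest autocorrelation is r_6 = 0.53; the remaining lags stay at or below 0.37. The elevated value at lag 1 (0.37), dropping to 0.18 at lag 2, reflects decaying short-term dependence rather than seasonality.
The dominant spike at lag 6 indicates a seasonal period of 6.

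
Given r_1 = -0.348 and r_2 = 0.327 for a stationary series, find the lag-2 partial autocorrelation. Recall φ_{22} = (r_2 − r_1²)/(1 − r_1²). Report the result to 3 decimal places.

0.234

φ_{22} = (r_2 − r_1²) / (1 − r_1²)
r_1² = (-0.348)² = 0.121104
Numerator = 0.327 − 0.1211 = 0.2059; denominator = 1 − 0.1211 = 0.8789
φ_{22} = 0.2059 / 0.8789 = 0.234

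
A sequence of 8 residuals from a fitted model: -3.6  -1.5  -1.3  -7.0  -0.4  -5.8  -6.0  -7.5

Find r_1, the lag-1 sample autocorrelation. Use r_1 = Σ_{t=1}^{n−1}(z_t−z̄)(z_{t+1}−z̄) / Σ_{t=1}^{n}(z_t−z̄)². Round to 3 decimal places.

Mean z̄ = (-3.6 − 1.5 − 1.3 − 7.0 − 0.4 − 5.8 − 6.0 − 7.5)/8 = -4.1375
Deviations from mean: 0.5375, 2.6375, 2.8375, -2.8625, 3.7375, -1.6625, -1.8625, -3.3625
Σ(z_t−z̄)(z_{t+1}−z̄) = (1.4177) + (7.4839) + (-8.1223) + (-10.6986) + (-6.2136) + (3.0964) + (6.2627) = -6.7739
Denominator Σ(z_t−z̄)² = 54.9988
r_1 = -6.7739 / 54.9988 = -0.123

-0.123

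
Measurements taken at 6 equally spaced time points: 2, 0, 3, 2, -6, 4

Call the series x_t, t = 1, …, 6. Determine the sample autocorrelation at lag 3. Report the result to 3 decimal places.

0.215

Mean x̄ = (2 + 0 + 3 + 2 − 6 + 4)/6 = 0.8333
Deviations from mean: 1.1667, -0.8333, 2.1667, 1.1667, -6.8333, 3.1667
Σ(x_t−x̄)(x_{t+3}−x̄) = (1.3611) + (5.6944) + (6.8611) = 13.9167
Denominator Σ(x_t−x̄)² = 64.8333
r_3 = 13.9167 / 64.8333 = 0.215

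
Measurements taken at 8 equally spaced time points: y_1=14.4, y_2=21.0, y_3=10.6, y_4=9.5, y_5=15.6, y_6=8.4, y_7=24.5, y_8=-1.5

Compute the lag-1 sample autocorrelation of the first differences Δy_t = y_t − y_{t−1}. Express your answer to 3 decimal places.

First differences Δy: 6.6, -10.4, -1.1, 6.1, -7.2, 16.1, -26.0
Mean of differences = -2.2714
Numerator Σ(Δy_t−Δȳ)(Δy_{t+1}−Δȳ) = -639.5594
Denominator Σ(Δy_t−Δȳ)² = 1141.0743
r_1(Δy) = -639.5594 / 1141.0743 = -0.560

-0.560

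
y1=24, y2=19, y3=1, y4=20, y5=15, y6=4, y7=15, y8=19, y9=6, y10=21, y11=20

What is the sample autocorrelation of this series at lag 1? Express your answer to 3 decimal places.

-0.254

Mean ȳ = (24 + 19 + 1 + 20 + 15 + 4 + 15 + 19 + 6 + 21 + 20)/11 = 14.9091
Numerator Σ_{t=1}^{10}(y_t−ȳ)(y_{t+1}−ȳ) = -151.3719
Denominator Σ(y_t−ȳ)² = 596.9091
r_1 = -151.3719 / 596.9091 = -0.254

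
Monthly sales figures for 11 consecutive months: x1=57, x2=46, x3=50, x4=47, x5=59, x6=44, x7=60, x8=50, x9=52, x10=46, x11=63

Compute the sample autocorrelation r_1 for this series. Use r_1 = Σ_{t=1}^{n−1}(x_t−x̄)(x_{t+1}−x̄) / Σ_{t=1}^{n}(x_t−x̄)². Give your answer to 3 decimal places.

Mean x̄ = (57 + 46 + 50 + 47 + 59 + 44 + 60 + 50 + 52 + 46 + 63)/11 = 52.1818
Numerator Σ_{t=1}^{10}(x_t−x̄)(x_{t+1}−x̄) = -242.4876
Denominator Σ(x_t−x̄)² = 427.6364
r_1 = -242.4876 / 427.6364 = -0.567

-0.567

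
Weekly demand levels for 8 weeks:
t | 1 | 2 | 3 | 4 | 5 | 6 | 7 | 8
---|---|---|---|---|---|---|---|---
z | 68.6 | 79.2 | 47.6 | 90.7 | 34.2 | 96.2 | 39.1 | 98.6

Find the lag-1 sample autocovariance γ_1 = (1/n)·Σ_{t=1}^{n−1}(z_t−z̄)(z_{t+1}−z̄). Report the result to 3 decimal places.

Mean z̄ = (68.6 + 79.2 + 47.6 + 90.7 + 34.2 + 96.2 + 39.1 + 98.6)/8 = 69.2750
Deviations: -0.6750, 9.9250, -21.6750, 21.4250, -35.0750, 26.9250, -30.1750, 29.3250
Σ_{t=1}^{7}(z_t−z̄)(z_{t+1}−z̄) = -4079.4306
γ_1 = -4079.4306 / 8 = -509.929

-509.929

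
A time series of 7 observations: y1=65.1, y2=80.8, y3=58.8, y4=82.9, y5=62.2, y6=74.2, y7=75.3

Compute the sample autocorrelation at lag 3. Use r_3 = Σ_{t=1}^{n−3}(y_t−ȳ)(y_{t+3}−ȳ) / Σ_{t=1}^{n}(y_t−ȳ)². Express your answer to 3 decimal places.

Mean ȳ = (65.1 + 80.8 + 58.8 + 82.9 + 62.2 + 74.2 + 75.3)/7 = 71.3286
Numerator Σ_{t=1}^{4}(y_t−ȳ)(y_{t+3}−ȳ) = -148.5539
Denominator Σ(y_t−ȳ)² = 526.7143
r_3 = -148.5539 / 526.7143 = -0.282

-0.282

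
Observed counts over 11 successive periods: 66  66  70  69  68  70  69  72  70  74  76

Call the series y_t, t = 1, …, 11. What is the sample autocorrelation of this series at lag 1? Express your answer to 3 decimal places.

0.426

Mean ȳ = (66 + 66 + 70 + 69 + 68 + 70 + 69 + 72 + 70 + 74 + 76)/11 = 70.0000
Numerator Σ_{t=1}^{10}(y_t−ȳ)(y_{t+1}−ȳ) = 40.0000
Denominator Σ(y_t−ȳ)² = 94.0000
r_1 = 40.0000 / 94.0000 = 0.426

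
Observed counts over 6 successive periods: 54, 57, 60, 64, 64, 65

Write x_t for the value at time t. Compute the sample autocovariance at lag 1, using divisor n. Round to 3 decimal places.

8.370

Mean x̄ = (54 + 57 + 60 + 64 + 64 + 65)/6 = 60.6667
Deviations: -6.6667, -3.6667, -0.6667, 3.3333, 3.3333, 4.3333
Σ_{t=1}^{5}(x_t−x̄)(x_{t+1}−x̄) = 50.2222
γ_1 = 50.2222 / 6 = 8.370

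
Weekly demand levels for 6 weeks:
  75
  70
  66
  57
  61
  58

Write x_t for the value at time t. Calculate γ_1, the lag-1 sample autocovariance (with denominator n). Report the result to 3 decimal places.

17.292

Mean x̄ = (75 + 70 + 66 + 57 + 61 + 58)/6 = 64.5000
Σ_{t=1}^{5}(x_t−x̄)(x_{t+1}−x̄) = 103.7500
γ_1 = 103.7500 / 6 = 17.292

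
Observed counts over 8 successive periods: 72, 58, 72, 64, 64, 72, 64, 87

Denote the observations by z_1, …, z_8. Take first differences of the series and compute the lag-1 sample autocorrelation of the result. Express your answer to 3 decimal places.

First differences Δz: -14, 14, -8, 0, 8, -8, 23
Mean of differences = 2.1429
Numerator Σ(Δz_t−Δz̄)(Δz_{t+1}−Δz̄) = -573.4490
Denominator Σ(Δz_t−Δz̄)² = 1080.8571
r_1(Δz) = -573.4490 / 1080.8571 = -0.531

-0.531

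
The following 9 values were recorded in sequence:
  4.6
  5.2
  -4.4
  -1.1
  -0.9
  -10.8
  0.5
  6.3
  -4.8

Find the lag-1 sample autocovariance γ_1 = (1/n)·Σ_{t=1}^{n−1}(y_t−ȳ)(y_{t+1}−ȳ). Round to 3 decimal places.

-2.153

Mean ȳ = (4.6 + 5.2 − 4.4 − 1.1 − 0.9 − 10.8 + 0.5 + 6.3 − 4.8)/9 = -0.6000
Σ_{t=1}^{8}(y_t−ȳ)(y_{t+1}−ȳ) = -19.3800
γ_1 = -19.3800 / 9 = -2.153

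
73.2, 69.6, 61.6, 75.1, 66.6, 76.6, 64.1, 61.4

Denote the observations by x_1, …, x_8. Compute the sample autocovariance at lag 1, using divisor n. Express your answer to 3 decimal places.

-10.044

Mean x̄ = (73.2 + 69.6 + 61.6 + 75.1 + 66.6 + 76.6 + 64.1 + 61.4)/8 = 68.5250
Deviations: 4.6750, 1.0750, -6.9250, 6.5750, -1.9250, 8.0750, -4.4250, -7.1250
Σ_{t=1}^{7}(x_t−x̄)(x_{t+1}−x̄) = -80.3556
γ_1 = -80.3556 / 8 = -10.044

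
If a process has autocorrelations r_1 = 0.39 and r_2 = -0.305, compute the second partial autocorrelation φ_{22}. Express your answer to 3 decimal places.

-0.539

φ_{22} = (r_2 − r_1²) / (1 − r_1²)
r_1² = (0.39)² = 0.1521
Numerator = -0.305 − 0.1521 = -0.4571; denominator = 1 − 0.1521 = 0.8479
φ_{22} = -0.4571 / 0.8479 = -0.539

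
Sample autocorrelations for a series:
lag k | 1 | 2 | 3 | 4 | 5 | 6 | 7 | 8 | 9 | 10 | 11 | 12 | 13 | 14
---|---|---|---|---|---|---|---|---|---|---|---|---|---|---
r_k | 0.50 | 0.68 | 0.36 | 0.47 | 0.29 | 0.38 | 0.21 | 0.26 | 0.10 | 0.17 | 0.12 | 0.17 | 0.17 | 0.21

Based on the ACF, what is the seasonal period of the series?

2

The largest autocorrelation is r_2 = 0.68; the remaining lags stay at or below 0.50.
The dominant spike at lag 2 indicates a seasonal period of 2.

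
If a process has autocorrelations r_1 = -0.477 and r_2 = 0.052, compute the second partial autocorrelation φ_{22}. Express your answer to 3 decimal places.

-0.227

φ_{22} = (r_2 − r_1²) / (1 − r_1²)
r_1² = (-0.477)² = 0.227529
Numerator = 0.052 − 0.2275 = -0.1755; denominator = 1 − 0.2275 = 0.7725
φ_{22} = -0.1755 / 0.7725 = -0.227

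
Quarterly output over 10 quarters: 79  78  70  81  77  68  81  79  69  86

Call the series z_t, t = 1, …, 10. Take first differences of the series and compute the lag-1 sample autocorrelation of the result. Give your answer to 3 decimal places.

-0.446

First differences Δz: -1, -8, 11, -4, -9, 13, -2, -10, 17
Mean of differences = 0.7778
Numerator Σ(Δz_t−Δz̄)(Δz_{t+1}−Δz̄) = -374.6049
Denominator Σ(Δz_t−Δz̄)² = 839.5556
r_1(Δz) = -374.6049 / 839.5556 = -0.446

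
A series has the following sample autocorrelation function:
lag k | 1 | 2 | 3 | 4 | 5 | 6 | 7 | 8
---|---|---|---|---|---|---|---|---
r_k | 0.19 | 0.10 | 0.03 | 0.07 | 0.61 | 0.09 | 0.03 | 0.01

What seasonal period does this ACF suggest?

5

The largest autocorrelation is r_5 = 0.61; the remaining lags stay at or below 0.19.
The dominant spike at lag 5 indicates a seasonal period of 5.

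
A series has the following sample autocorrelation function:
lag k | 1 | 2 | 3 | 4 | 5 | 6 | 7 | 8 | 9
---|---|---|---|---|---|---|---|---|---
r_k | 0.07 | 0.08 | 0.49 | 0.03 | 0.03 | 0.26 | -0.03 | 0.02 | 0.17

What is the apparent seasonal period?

The largest autocorrelation is r_3 = 0.49, with weaker echoes at lags 6 (0.26) and 9 (0.17); the remaining lags stay at or below 0.08.
The dominant spike at lag 3 indicates a seasonal period of 3.

3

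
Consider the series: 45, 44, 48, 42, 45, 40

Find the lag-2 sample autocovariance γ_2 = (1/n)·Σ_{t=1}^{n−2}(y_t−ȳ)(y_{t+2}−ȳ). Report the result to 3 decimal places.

Mean ȳ = (45 + 44 + 48 + 42 + 45 + 40)/6 = 44.0000
Σ_{t=1}^{4}(y_t−ȳ)(y_{t+2}−ȳ) = 16.0000
γ_2 = 16.0000 / 6 = 2.667

2.667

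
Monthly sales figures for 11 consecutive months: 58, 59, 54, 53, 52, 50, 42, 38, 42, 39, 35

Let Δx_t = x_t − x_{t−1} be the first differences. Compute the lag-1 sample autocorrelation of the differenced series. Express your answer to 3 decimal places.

First differences Δx: 1, -5, -1, -1, -2, -8, -4, 4, -3, -4
Mean of differences = -2.3000
Numerator Σ(Δx_t−Δx̄)(Δx_{t+1}−Δx̄) = -16.2900
Denominator Σ(Δx_t−Δx̄)² = 100.1000
r_1(Δx) = -16.2900 / 100.1000 = -0.163

-0.163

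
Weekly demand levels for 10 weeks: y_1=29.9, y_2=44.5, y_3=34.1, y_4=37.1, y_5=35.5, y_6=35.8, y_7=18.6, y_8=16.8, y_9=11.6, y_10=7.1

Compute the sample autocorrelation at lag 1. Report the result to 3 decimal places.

Mean ȳ = (29.9 + 44.5 + 34.1 + 37.1 + 35.5 + 35.8 + 18.6 + 16.8 + 11.6 + 7.1)/10 = 27.1000
Numerator Σ_{t=1}^{9}(y_t−ȳ)(y_{t+1}−ȳ) = 880.8500
Denominator Σ(y_t−ȳ)² = 1424.4400
r_1 = 880.8500 / 1424.4400 = 0.618

0.618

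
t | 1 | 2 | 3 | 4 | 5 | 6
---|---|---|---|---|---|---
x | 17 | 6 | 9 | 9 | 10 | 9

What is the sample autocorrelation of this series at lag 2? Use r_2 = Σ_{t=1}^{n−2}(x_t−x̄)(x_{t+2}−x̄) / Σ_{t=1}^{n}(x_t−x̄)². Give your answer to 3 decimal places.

-0.029

Mean x̄ = (17 + 6 + 9 + 9 + 10 + 9)/6 = 10.0000
Σ(x_t−x̄)(x_{t+2}−x̄) = (-7.0000) + (4.0000) + (0.0000) + (1.0000) = -2.0000
Denominator Σ(x_t−x̄)² = 68.0000
r_2 = -2.0000 / 68.0000 = -0.029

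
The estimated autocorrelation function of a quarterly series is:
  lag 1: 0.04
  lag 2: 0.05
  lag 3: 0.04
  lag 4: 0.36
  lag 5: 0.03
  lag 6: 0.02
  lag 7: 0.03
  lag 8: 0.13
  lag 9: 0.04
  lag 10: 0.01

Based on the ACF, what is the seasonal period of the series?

The largest autocorrelation is r_4 = 0.36; the remaining lags stay at or below 0.13.
The dominant spike at lag 4 indicates a seasonal period of 4.

4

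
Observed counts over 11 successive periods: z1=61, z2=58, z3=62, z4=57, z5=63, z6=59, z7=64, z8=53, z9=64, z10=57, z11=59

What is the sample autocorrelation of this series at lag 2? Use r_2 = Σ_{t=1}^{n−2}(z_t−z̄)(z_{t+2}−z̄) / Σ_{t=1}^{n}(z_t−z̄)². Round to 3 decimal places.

Mean z̄ = (61 + 58 + 62 + 57 + 63 + 59 + 64 + 53 + 64 + 57 + 59)/11 = 59.7273
Numerator Σ_{t=1}^{9}(z_t−z̄)(z_{t+2}−z̄) = 69.3967
Denominator Σ(z_t−z̄)² = 118.1818
r_2 = 69.3967 / 118.1818 = 0.587

0.587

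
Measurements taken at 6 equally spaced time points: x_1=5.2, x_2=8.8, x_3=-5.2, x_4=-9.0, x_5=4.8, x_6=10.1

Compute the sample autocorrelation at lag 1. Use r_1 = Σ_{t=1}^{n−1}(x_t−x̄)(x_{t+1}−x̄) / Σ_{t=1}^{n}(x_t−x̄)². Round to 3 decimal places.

0.158

Mean x̄ = (5.2 + 8.8 − 5.2 − 9.0 + 4.8 + 10.1)/6 = 2.4500
Deviations from mean: 2.7500, 6.3500, -7.6500, -11.4500, 2.3500, 7.6500
Σ(x_t−x̄)(x_{t+1}−x̄) = (17.4625) + (-48.5775) + (87.5925) + (-26.9075) + (17.9775) = 47.5475
Denominator Σ(x_t−x̄)² = 301.5550
r_1 = 47.5475 / 301.5550 = 0.158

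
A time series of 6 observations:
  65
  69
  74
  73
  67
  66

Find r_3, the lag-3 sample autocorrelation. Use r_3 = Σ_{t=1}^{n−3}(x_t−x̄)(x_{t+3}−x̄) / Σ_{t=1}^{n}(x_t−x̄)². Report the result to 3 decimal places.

-0.443

Mean x̄ = (65 + 69 + 74 + 73 + 67 + 66)/6 = 69.0000
Σ(x_t−x̄)(x_{t+3}−x̄) = (-16.0000) + (0.0000) + (-15.0000) = -31.0000
Denominator Σ(x_t−x̄)² = 70.0000
r_3 = -31.0000 / 70.0000 = -0.443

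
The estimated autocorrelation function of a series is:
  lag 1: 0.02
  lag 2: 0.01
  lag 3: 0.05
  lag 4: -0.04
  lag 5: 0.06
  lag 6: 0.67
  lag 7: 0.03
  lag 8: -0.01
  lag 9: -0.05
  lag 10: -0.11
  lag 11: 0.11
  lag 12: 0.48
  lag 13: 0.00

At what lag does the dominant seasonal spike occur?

6

The largest autocorrelation is r_6 = 0.67, with a weaker echo at lag 12 (0.48); the remaining lags stay at or below 0.11.
The dominant spike at lag 6 indicates a seasonal period of 6.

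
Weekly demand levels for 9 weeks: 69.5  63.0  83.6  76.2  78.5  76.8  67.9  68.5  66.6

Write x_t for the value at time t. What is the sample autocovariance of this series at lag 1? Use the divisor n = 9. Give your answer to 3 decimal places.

Mean x̄ = (69.5 + 63.0 + 83.6 + 76.2 + 78.5 + 76.8 + 67.9 + 68.5 + 66.6)/9 = 72.2889
Σ_{t=1}^{8}(x_t−x̄)(x_{t+1}−x̄) = 35.7732
γ_1 = 35.7732 / 9 = 3.975

3.975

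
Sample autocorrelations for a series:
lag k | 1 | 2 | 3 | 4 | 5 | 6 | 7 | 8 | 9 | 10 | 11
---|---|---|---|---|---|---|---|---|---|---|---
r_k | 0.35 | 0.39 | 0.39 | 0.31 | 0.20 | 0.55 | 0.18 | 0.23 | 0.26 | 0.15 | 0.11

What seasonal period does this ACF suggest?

The largest autocorrelation is r_6 = 0.55; the remaining lags stay at or below 0.39.
The dominant spike at lag 6 indicates a seasonal period of 6.

6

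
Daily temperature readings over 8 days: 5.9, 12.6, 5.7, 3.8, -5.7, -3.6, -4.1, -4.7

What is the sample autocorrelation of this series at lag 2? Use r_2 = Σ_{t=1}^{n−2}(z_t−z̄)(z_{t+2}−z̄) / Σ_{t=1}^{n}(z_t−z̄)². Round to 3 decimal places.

Mean z̄ = (5.9 + 12.6 + 5.7 + 3.8 − 5.7 − 3.6 − 4.1 − 4.7)/8 = 1.2375
Deviations from mean: 4.6625, 11.3625, 4.4625, 2.5625, -6.9375, -4.8375, -5.3375, -5.9375
Σ(z_t−z̄)(z_{t+2}−z̄) = (20.8064) + (29.1164) + (-30.9586) + (-12.3961) + (37.0289) + (28.7227) = 72.3197
Denominator Σ(z_t−z̄)² = 312.5988
r_2 = 72.3197 / 312.5988 = 0.231

0.231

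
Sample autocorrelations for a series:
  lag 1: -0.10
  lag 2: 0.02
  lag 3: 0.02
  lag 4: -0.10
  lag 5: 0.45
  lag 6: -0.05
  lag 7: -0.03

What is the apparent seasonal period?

5

The largest autocorrelation is r_5 = 0.45; the remaining lags stay at or below 0.02.
The dominant spike at lag 5 indicates a seasonal period of 5.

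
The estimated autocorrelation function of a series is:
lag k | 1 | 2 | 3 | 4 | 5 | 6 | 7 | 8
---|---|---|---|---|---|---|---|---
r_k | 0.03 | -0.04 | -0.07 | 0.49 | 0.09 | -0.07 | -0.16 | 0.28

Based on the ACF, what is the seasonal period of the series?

The largest autocorrelation is r_4 = 0.49, with a weaker echo at lag 8 (0.28); the remaining lags stay at or below 0.09.
The dominant spike at lag 4 indicates a seasonal period of 4.

4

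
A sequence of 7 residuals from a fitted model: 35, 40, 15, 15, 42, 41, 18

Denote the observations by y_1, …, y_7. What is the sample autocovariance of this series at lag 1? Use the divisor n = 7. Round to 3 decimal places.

Mean ȳ = (35 + 40 + 15 + 15 + 42 + 41 + 18)/7 = 29.4286
Deviations: 5.5714, 10.5714, -14.4286, -14.4286, 12.5714, 11.5714, -11.4286
Σ_{t=1}^{6}(y_t−ȳ)(y_{t+1}−ȳ) = -53.6122
γ_1 = -53.6122 / 7 = -7.659

-7.659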